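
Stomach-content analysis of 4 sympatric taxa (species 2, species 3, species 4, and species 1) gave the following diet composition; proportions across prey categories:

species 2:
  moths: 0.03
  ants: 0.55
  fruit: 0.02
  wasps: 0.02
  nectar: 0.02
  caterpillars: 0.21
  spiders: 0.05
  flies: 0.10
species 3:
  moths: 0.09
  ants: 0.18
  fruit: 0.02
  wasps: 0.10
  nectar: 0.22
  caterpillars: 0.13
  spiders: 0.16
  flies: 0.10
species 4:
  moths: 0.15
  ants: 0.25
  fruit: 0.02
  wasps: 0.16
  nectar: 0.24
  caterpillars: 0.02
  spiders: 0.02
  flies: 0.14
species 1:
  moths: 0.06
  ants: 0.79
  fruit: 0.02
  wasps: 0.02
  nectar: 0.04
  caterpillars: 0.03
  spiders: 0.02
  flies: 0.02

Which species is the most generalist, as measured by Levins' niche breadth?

Σp_2ᵢ² = 0.03² + 0.55² + 0.02² + 0.02² + 0.02² + 0.21² + 0.05² + 0.10² = 0.0009 + 0.3025 + 0.0004 + 0.0004 + 0.0004 + 0.0441 + 0.0025 + 0.0100 = 0.3612
B_2 = 1 / 0.3612 = 2.7685
Σp_3ᵢ² = 0.09² + 0.18² + 0.02² + 0.10² + 0.22² + 0.13² + 0.16² + 0.10² = 0.0081 + 0.0324 + 0.0004 + 0.0100 + 0.0484 + 0.0169 + 0.0256 + 0.0100 = 0.1518
B_3 = 1 / 0.1518 = 6.5876
Σp_4ᵢ² = 0.15² + 0.25² + 0.02² + 0.16² + 0.24² + 0.02² + 0.02² + 0.14² = 0.0225 + 0.0625 + 0.0004 + 0.0256 + 0.0576 + 0.0004 + 0.0004 + 0.0196 = 0.1890
B_4 = 1 / 0.1890 = 5.2910
Σp_1ᵢ² = 0.06² + 0.79² + 0.02² + 0.02² + 0.04² + 0.03² + 0.02² + 0.02² = 0.0036 + 0.6241 + 0.0004 + 0.0004 + 0.0016 + 0.0009 + 0.0004 + 0.0004 = 0.6318
B_1 = 1 / 0.6318 = 1.5828
Highest B → broadest niche (most generalist): species 3 (B = 6.59).

species 3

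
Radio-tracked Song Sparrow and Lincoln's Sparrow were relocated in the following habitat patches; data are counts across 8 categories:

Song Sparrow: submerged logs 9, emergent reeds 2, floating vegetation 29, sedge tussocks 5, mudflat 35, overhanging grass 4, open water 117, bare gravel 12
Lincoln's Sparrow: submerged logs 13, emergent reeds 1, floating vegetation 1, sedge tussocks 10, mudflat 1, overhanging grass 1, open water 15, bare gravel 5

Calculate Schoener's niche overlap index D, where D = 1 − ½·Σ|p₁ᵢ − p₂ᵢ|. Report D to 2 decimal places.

Proportions for Song Sparrow (n=213): 9/213=0.0423, 2/213=0.0094, 29/213=0.1362, 5/213=0.0235, 35/213=0.1643, 4/213=0.0188, 117/213=0.5493, 12/213=0.0563
Proportions for Lincoln's Sparrow (n=47): 13/47=0.2766, 1/47=0.0213, 1/47=0.0213, 10/47=0.2128, 1/47=0.0213, 1/47=0.0213, 15/47=0.3191, 5/47=0.1064
Σ|p₁ᵢ − p₂ᵢ| = 0.2343 + 0.0119 + 0.1149 + 0.1893 + 0.1430 + 0.0025 + 0.2302 + 0.0501 = 0.9762
D = 1 − ½ × 0.9762 = 1 − 0.48810 = 0.51190

0.51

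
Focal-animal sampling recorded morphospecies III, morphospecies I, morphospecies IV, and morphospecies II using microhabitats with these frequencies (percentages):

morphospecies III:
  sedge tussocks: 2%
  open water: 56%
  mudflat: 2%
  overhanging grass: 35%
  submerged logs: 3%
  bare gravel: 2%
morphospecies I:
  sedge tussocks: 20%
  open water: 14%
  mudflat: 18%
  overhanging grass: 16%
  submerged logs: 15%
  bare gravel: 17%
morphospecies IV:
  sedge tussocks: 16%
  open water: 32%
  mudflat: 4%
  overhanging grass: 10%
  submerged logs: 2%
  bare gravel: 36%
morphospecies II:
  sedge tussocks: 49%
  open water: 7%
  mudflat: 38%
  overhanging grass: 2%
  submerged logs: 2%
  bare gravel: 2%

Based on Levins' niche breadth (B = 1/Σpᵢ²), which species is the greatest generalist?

Convert percentages to proportions (divide by 100).
Σp_IIIᵢ² = 0.02² + 0.56² + 0.02² + 0.35² + 0.03² + 0.02² = 0.0004 + 0.3136 + 0.0004 + 0.1225 + 0.0009 + 0.0004 = 0.4382
B_III = 1 / 0.4382 = 2.2821
Σp_Iᵢ² = 0.20² + 0.14² + 0.18² + 0.16² + 0.15² + 0.17² = 0.0400 + 0.0196 + 0.0324 + 0.0256 + 0.0225 + 0.0289 = 0.1690
B_I = 1 / 0.1690 = 5.9172
Σp_IVᵢ² = 0.16² + 0.32² + 0.04² + 0.10² + 0.02² + 0.36² = 0.0256 + 0.1024 + 0.0016 + 0.0100 + 0.0004 + 0.1296 = 0.2696
B_IV = 1 / 0.2696 = 3.7092
Σp_IIᵢ² = 0.49² + 0.07² + 0.38² + 0.02² + 0.02² + 0.02² = 0.2401 + 0.0049 + 0.1444 + 0.0004 + 0.0004 + 0.0004 = 0.3906
B_II = 1 / 0.3906 = 2.5602
Highest B → broadest niche (most generalist): morphospecies I (B = 5.92).

morphospecies I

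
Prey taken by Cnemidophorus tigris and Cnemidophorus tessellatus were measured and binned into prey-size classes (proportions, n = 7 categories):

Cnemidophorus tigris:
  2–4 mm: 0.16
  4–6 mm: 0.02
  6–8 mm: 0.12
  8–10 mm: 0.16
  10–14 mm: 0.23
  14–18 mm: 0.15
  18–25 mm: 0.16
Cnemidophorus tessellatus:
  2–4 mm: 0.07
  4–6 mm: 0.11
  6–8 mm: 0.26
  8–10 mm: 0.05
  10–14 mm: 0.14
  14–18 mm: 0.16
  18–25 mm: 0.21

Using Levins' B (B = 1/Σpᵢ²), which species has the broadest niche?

Σp_tigrᵢ² = 0.16² + 0.02² + 0.12² + 0.16² + 0.23² + 0.15² + 0.16² = 0.0256 + 0.0004 + 0.0144 + 0.0256 + 0.0529 + 0.0225 + 0.0256 = 0.1670
B_tigr = 1 / 0.1670 = 5.9880
Σp_tessᵢ² = 0.07² + 0.11² + 0.26² + 0.05² + 0.14² + 0.16² + 0.21² = 0.0049 + 0.0121 + 0.0676 + 0.0025 + 0.0196 + 0.0256 + 0.0441 = 0.1764
B_tess = 1 / 0.1764 = 5.6689
Highest B → broadest niche (most generalist): Cnemidophorus tigris (B = 5.99).

Cnemidophorus tigris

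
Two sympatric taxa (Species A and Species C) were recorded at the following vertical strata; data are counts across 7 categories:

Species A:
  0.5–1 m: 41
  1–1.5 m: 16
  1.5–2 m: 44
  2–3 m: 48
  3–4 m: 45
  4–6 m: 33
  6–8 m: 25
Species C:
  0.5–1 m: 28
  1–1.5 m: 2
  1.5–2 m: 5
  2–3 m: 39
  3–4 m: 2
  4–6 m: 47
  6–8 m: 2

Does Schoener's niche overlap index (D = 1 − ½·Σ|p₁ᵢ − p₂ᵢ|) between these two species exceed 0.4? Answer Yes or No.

Yes

Proportions for Species A (n=252): 41/252=0.1627, 16/252=0.0635, 44/252=0.1746, 48/252=0.1905, 45/252=0.1786, 33/252=0.1310, 25/252=0.0992
Proportions for Species C (n=125): 28/125=0.2240, 2/125=0.0160, 5/125=0.0400, 39/125=0.3120, 2/125=0.0160, 47/125=0.3760, 2/125=0.0160
Σ|p₁ᵢ − p₂ᵢ| = 0.0613 + 0.0475 + 0.1346 + 0.1215 + 0.1626 + 0.2450 + 0.0832 = 0.8557
D = 1 − ½ × 0.8557 = 1 − 0.42785 = 0.57215
D = 0.57215 > 0.4 → Yes.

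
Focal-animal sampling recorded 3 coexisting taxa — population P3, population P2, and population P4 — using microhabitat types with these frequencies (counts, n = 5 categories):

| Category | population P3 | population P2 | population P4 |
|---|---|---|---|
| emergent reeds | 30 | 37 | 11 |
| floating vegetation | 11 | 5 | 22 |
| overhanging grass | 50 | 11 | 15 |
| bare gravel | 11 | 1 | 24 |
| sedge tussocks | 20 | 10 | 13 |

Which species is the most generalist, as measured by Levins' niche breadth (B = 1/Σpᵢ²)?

population P4

Proportions for population P3 (n=122): 30/122=0.2459, 11/122=0.0902, 50/122=0.4098, 11/122=0.0902, 20/122=0.1639
Proportions for population P2 (n=64): 37/64=0.5781, 5/64=0.0781, 11/64=0.1719, 1/64=0.0156, 10/64=0.1563
Proportions for population P4 (n=85): 11/85=0.1294, 22/85=0.2588, 15/85=0.1765, 24/85=0.2824, 13/85=0.1529
Σp_P3ᵢ² = 0.2459² + 0.0902² + 0.4098² + 0.0902² + 0.1639² = 0.060467 + 0.008136 + 0.167936 + 0.008136 + 0.026863 = 0.271538
B_P3 = 1 / 0.271538 = 3.6827
Σp_P2ᵢ² = 0.5781² + 0.0781² + 0.1719² + 0.0156² + 0.1563² = 0.334200 + 0.006100 + 0.029550 + 0.000243 + 0.024430 = 0.394523
B_P2 = 1 / 0.394523 = 2.5347
Σp_P4ᵢ² = 0.1294² + 0.2588² + 0.1765² + 0.2824² + 0.1529² = 0.016744 + 0.066977 + 0.031152 + 0.079750 + 0.023378 = 0.218001
B_P4 = 1 / 0.218001 = 4.5871
Highest B → broadest niche (most generalist): population P4 (B = 4.59).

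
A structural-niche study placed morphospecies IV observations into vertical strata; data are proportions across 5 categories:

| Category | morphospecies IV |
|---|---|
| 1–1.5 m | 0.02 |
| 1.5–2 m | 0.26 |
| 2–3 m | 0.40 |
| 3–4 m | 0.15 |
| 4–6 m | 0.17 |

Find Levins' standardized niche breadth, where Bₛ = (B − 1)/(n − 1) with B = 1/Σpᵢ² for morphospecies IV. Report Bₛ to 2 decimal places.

Σpᵢ² = 0.02² + 0.26² + 0.40² + 0.15² + 0.17² = 0.0004 + 0.0676 + 0.1600 + 0.0225 + 0.0289 = 0.2794
B = 1 / 0.2794 = 3.5791
Bₛ = (B − 1)/(n − 1) = (3.5791 − 1)/(5 − 1) = 2.5791/4 = 0.6448

0.64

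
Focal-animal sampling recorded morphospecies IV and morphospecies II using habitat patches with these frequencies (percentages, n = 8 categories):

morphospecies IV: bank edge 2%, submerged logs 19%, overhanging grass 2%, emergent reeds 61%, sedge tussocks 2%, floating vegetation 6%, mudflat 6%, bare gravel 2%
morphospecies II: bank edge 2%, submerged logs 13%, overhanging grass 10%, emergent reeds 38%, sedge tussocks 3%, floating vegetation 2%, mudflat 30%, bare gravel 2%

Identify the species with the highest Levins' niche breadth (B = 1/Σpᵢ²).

Convert percentages to proportions (divide by 100).
Σp_IVᵢ² = 0.02² + 0.19² + 0.02² + 0.61² + 0.02² + 0.06² + 0.06² + 0.02² = 0.0004 + 0.0361 + 0.0004 + 0.3721 + 0.0004 + 0.0036 + 0.0036 + 0.0004 = 0.4170
B_IV = 1 / 0.4170 = 2.3981
Σp_IIᵢ² = 0.02² + 0.13² + 0.10² + 0.38² + 0.03² + 0.02² + 0.30² + 0.02² = 0.0004 + 0.0169 + 0.0100 + 0.1444 + 0.0009 + 0.0004 + 0.0900 + 0.0004 = 0.2634
B_II = 1 / 0.2634 = 3.7965
Highest B → broadest niche (most generalist): morphospecies II (B = 3.80).

morphospecies II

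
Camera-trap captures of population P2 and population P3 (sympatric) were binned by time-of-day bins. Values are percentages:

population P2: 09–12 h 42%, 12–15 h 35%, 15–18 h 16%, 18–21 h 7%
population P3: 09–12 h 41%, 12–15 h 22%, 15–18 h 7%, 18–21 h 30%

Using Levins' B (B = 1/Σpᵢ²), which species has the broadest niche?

Convert percentages to proportions (divide by 100).
Σp_P2ᵢ² = 0.42² + 0.35² + 0.16² + 0.07² = 0.1764 + 0.1225 + 0.0256 + 0.0049 = 0.3294
B_P2 = 1 / 0.3294 = 3.0358
Σp_P3ᵢ² = 0.41² + 0.22² + 0.07² + 0.30² = 0.1681 + 0.0484 + 0.0049 + 0.0900 = 0.3114
B_P3 = 1 / 0.3114 = 3.2113
Highest B → broadest niche (most generalist): population P3 (B = 3.21).

population P3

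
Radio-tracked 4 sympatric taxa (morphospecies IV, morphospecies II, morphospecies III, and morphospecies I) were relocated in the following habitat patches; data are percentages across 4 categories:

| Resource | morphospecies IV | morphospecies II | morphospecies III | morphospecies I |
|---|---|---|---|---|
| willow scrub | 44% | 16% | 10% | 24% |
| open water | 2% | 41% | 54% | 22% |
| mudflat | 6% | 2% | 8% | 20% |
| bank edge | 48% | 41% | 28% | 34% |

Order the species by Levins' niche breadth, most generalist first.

Convert percentages to proportions (divide by 100).
Σp_IVᵢ² = 0.44² + 0.02² + 0.06² + 0.48² = 0.1936 + 0.0004 + 0.0036 + 0.2304 = 0.4280
B_IV = 1 / 0.4280 = 2.3364
Σp_IIᵢ² = 0.16² + 0.41² + 0.02² + 0.41² = 0.0256 + 0.1681 + 0.0004 + 0.1681 = 0.3622
B_II = 1 / 0.3622 = 2.7609
Σp_IIIᵢ² = 0.10² + 0.54² + 0.08² + 0.28² = 0.0100 + 0.2916 + 0.0064 + 0.0784 = 0.3864
B_III = 1 / 0.3864 = 2.5880
Σp_Iᵢ² = 0.24² + 0.22² + 0.20² + 0.34² = 0.0576 + 0.0484 + 0.0400 + 0.1156 = 0.2616
B_I = 1 / 0.2616 = 3.8226
Ranking by B (broadest → narrowest): morphospecies I (3.82) > morphospecies II (2.76) > morphospecies III (2.59) > morphospecies IV (2.34)

morphospecies I > morphospecies II > morphospecies III > morphospecies IV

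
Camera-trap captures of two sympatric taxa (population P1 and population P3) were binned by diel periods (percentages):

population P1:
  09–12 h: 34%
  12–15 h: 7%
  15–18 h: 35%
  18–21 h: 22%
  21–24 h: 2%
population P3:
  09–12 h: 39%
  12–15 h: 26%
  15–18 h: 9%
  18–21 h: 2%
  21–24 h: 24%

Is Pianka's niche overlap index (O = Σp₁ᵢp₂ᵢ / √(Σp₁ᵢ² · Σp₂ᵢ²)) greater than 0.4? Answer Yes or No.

Convert percentages to proportions (divide by 100).
Σ p₁ᵢp₂ᵢ = 0.1326 + 0.0182 + 0.0315 + 0.0044 + 0.0048 = 0.1915
Σp_1ᵢ² = 0.34² + 0.07² + 0.35² + 0.22² + 0.02² = 0.1156 + 0.0049 + 0.1225 + 0.0484 + 0.0004 = 0.2918
Σp_2ᵢ² = 0.39² + 0.26² + 0.09² + 0.02² + 0.24² = 0.1521 + 0.0676 + 0.0081 + 0.0004 + 0.0576 = 0.2858
O = 0.1915 / √(0.2918 × 0.2858) = 0.1915 / 0.28878 = 0.6631
O = 0.6631 > 0.4 → Yes.

Yes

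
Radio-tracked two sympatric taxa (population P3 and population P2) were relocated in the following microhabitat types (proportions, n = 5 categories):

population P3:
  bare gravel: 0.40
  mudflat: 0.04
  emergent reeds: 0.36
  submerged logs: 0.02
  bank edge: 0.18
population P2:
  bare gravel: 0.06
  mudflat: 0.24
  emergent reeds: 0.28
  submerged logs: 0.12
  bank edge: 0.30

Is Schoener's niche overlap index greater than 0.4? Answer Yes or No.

Σ|p₁ᵢ − p₂ᵢ| = 0.34 + 0.20 + 0.08 + 0.10 + 0.12 = 0.84
D = 1 − ½ × 0.84 = 1 − 0.420 = 0.5800
D = 0.5800 > 0.4 → Yes.

Yes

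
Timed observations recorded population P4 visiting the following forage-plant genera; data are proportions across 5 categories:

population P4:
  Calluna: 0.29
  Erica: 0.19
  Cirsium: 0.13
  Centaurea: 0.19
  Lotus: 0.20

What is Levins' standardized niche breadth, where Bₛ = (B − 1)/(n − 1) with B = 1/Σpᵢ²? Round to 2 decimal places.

0.92

Σpᵢ² = 0.29² + 0.19² + 0.13² + 0.19² + 0.20² = 0.0841 + 0.0361 + 0.0169 + 0.0361 + 0.0400 = 0.2132
B = 1 / 0.2132 = 4.6904
Bₛ = (B − 1)/(n − 1) = (4.6904 − 1)/(5 − 1) = 3.6904/4 = 0.9226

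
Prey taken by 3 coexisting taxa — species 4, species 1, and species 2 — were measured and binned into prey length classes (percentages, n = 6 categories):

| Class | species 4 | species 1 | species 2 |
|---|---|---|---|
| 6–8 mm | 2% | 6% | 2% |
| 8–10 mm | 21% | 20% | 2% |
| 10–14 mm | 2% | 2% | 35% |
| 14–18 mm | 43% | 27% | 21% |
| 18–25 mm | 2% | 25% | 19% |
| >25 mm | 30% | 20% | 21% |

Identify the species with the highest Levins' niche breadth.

species 1

Convert percentages to proportions (divide by 100).
Σp_4ᵢ² = 0.02² + 0.21² + 0.02² + 0.43² + 0.02² + 0.30² = 0.0004 + 0.0441 + 0.0004 + 0.1849 + 0.0004 + 0.0900 = 0.3202
B_4 = 1 / 0.3202 = 3.1230
Σp_1ᵢ² = 0.06² + 0.20² + 0.02² + 0.27² + 0.25² + 0.20² = 0.0036 + 0.0400 + 0.0004 + 0.0729 + 0.0625 + 0.0400 = 0.2194
B_1 = 1 / 0.2194 = 4.5579
Σp_2ᵢ² = 0.02² + 0.02² + 0.35² + 0.21² + 0.19² + 0.21² = 0.0004 + 0.0004 + 0.1225 + 0.0441 + 0.0361 + 0.0441 = 0.2476
B_2 = 1 / 0.2476 = 4.0388
Highest B → broadest niche (most generalist): species 1 (B = 4.56).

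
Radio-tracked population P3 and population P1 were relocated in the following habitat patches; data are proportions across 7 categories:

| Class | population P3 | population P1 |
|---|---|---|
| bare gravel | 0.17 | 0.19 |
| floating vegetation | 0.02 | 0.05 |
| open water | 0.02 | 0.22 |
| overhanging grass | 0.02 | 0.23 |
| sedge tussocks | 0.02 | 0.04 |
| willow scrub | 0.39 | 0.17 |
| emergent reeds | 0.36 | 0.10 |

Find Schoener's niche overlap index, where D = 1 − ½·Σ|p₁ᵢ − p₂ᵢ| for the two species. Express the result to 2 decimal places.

Σ|p₁ᵢ − p₂ᵢ| = 0.02 + 0.03 + 0.20 + 0.21 + 0.02 + 0.22 + 0.26 = 0.96
D = 1 − ½ × 0.96 = 1 − 0.480 = 0.5200

0.52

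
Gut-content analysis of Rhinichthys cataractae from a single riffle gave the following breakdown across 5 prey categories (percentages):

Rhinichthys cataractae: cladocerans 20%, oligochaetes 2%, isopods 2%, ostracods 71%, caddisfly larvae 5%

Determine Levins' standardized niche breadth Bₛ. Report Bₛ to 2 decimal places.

0.21

Convert percentages to proportions (divide by 100).
Σpᵢ² = 0.20² + 0.02² + 0.02² + 0.71² + 0.05² = 0.0400 + 0.0004 + 0.0004 + 0.5041 + 0.0025 = 0.5474
B = 1 / 0.5474 = 1.8268
Bₛ = (B − 1)/(n − 1) = (1.8268 − 1)/(5 − 1) = 0.8268/4 = 0.2067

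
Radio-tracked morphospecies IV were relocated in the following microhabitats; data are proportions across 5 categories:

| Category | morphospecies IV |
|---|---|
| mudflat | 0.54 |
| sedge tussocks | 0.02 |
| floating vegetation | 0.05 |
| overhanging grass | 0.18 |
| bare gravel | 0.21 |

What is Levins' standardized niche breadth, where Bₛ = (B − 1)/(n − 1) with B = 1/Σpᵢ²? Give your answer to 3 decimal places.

0.424

Σpᵢ² = 0.54² + 0.02² + 0.05² + 0.18² + 0.21² = 0.2916 + 0.0004 + 0.0025 + 0.0324 + 0.0441 = 0.3710
B = 1 / 0.3710 = 2.69542
Bₛ = (B − 1)/(n − 1) = (2.69542 − 1)/(5 − 1) = 1.69542/4 = 0.42386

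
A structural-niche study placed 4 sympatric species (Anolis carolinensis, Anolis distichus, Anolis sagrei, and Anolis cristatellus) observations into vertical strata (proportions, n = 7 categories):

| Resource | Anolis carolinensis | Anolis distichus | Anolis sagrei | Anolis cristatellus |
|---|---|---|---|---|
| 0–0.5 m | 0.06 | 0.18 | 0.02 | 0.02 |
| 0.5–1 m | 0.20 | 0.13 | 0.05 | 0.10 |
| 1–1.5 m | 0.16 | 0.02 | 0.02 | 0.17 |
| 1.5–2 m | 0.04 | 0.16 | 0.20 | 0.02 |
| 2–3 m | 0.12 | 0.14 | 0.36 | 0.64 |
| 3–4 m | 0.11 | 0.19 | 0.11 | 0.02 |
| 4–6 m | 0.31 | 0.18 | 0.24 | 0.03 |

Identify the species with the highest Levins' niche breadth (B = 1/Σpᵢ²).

Σp_caroᵢ² = 0.06² + 0.20² + 0.16² + 0.04² + 0.12² + 0.11² + 0.31² = 0.0036 + 0.0400 + 0.0256 + 0.0016 + 0.0144 + 0.0121 + 0.0961 = 0.1934
B_caro = 1 / 0.1934 = 5.1706
Σp_distᵢ² = 0.18² + 0.13² + 0.02² + 0.16² + 0.14² + 0.19² + 0.18² = 0.0324 + 0.0169 + 0.0004 + 0.0256 + 0.0196 + 0.0361 + 0.0324 = 0.1634
B_dist = 1 / 0.1634 = 6.1200
Σp_sagrᵢ² = 0.02² + 0.05² + 0.02² + 0.20² + 0.36² + 0.11² + 0.24² = 0.0004 + 0.0025 + 0.0004 + 0.0400 + 0.1296 + 0.0121 + 0.0576 = 0.2426
B_sagr = 1 / 0.2426 = 4.1220
Σp_crisᵢ² = 0.02² + 0.10² + 0.17² + 0.02² + 0.64² + 0.02² + 0.03² = 0.0004 + 0.0100 + 0.0289 + 0.0004 + 0.4096 + 0.0004 + 0.0009 = 0.4506
B_cris = 1 / 0.4506 = 2.2193
Highest B → broadest niche (most generalist): Anolis distichus (B = 6.12).

Anolis distichus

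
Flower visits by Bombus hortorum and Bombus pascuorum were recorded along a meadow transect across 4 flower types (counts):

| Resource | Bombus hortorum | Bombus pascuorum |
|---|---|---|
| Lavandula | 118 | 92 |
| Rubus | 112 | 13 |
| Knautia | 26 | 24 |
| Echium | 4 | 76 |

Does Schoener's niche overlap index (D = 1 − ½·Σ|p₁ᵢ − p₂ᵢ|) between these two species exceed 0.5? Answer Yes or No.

Proportions for Bombus hortorum (n=260): 118/260=0.4538, 112/260=0.4308, 26/260=0.1000, 4/260=0.0154
Proportions for Bombus pascuorum (n=205): 92/205=0.4488, 13/205=0.0634, 24/205=0.1171, 76/205=0.3707
Σ|p₁ᵢ − p₂ᵢ| = 0.0050 + 0.3674 + 0.0171 + 0.3553 = 0.7448
D = 1 − ½ × 0.7448 = 1 − 0.37240 = 0.62760
D = 0.62760 > 0.5 → Yes.

Yes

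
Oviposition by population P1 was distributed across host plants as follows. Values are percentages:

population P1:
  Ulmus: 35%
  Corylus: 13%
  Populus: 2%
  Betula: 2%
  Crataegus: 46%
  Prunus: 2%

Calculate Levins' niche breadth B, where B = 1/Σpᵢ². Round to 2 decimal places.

2.84

Convert percentages to proportions (divide by 100).
Σpᵢ² = 0.35² + 0.13² + 0.02² + 0.02² + 0.46² + 0.02² = 0.1225 + 0.0169 + 0.0004 + 0.0004 + 0.2116 + 0.0004 = 0.3522
B = 1 / 0.3522 = 2.8393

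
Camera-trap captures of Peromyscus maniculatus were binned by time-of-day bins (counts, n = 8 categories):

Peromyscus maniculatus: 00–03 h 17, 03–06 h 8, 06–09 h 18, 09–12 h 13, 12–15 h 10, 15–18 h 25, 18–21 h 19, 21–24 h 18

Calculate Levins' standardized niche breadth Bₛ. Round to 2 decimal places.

Proportions for Peromyscus maniculatus (n=128): 17/128=0.1328, 8/128=0.0625, 18/128=0.1406, 13/128=0.1016, 10/128=0.0781, 25/128=0.1953, 19/128=0.1484, 18/128=0.1406
Σpᵢ² = 0.1328² + 0.0625² + 0.1406² + 0.1016² + 0.0781² + 0.1953² + 0.1484² + 0.1406² = 0.017636 + 0.003906 + 0.019768 + 0.010323 + 0.006100 + 0.038142 + 0.022023 + 0.019768 = 0.137666
B = 1 / 0.137666 = 7.2640
Bₛ = (B − 1)/(n − 1) = (7.2640 − 1)/(8 − 1) = 6.2640/7 = 0.8949

0.89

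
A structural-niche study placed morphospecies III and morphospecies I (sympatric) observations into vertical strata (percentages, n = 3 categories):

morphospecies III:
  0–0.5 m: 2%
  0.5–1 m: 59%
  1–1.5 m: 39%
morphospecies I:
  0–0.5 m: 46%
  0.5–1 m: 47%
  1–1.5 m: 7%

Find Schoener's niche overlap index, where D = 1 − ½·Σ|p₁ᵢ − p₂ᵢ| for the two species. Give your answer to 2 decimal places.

0.56

Convert percentages to proportions (divide by 100).
Σ|p₁ᵢ − p₂ᵢ| = 0.44 + 0.12 + 0.32 = 0.88
D = 1 − ½ × 0.88 = 1 − 0.440 = 0.5600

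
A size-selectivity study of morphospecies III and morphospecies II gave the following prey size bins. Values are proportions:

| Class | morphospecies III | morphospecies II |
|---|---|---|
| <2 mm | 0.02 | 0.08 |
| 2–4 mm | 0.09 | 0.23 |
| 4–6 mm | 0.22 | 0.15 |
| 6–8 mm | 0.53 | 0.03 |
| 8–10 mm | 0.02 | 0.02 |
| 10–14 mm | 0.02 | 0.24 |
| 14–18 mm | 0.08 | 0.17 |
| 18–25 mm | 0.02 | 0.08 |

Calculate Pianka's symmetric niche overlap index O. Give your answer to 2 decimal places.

Σ p₁ᵢp₂ᵢ = 0.0016 + 0.0207 + 0.0330 + 0.0159 + 0.0004 + 0.0048 + 0.0136 + 0.0016 = 0.0916
Σp_1ᵢ² = 0.02² + 0.09² + 0.22² + 0.53² + 0.02² + 0.02² + 0.08² + 0.02² = 0.0004 + 0.0081 + 0.0484 + 0.2809 + 0.0004 + 0.0004 + 0.0064 + 0.0004 = 0.3454
Σp_2ᵢ² = 0.08² + 0.23² + 0.15² + 0.03² + 0.02² + 0.24² + 0.17² + 0.08² = 0.0064 + 0.0529 + 0.0225 + 0.0009 + 0.0004 + 0.0576 + 0.0289 + 0.0064 = 0.1760
O = 0.0916 / √(0.3454 × 0.1760) = 0.0916 / 0.24656 = 0.3715

0.37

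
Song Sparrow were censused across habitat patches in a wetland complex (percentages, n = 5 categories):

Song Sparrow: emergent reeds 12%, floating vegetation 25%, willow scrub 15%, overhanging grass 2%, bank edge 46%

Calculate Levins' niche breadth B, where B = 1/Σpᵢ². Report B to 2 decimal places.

Convert percentages to proportions (divide by 100).
Σpᵢ² = 0.12² + 0.25² + 0.15² + 0.02² + 0.46² = 0.0144 + 0.0625 + 0.0225 + 0.0004 + 0.2116 = 0.3114
B = 1 / 0.3114 = 3.2113

3.21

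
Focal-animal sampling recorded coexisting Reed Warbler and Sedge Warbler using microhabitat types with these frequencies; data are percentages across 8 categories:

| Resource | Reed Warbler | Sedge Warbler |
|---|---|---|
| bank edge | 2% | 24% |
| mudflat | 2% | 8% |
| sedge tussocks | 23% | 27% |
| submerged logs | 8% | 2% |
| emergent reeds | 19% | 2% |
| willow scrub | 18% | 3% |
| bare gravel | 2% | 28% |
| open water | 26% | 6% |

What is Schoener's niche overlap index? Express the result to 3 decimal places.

0.420

Convert percentages to proportions (divide by 100).
Σ|p₁ᵢ − p₂ᵢ| = 0.22 + 0.06 + 0.04 + 0.06 + 0.17 + 0.15 + 0.26 + 0.20 = 1.16
D = 1 − ½ × 1.16 = 1 − 0.580 = 0.42000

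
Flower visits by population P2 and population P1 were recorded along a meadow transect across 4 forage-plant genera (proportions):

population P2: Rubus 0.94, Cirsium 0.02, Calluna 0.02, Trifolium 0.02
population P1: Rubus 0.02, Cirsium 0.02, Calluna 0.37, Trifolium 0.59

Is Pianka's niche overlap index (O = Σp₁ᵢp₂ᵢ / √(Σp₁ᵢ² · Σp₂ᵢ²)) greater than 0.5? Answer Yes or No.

Σ p₁ᵢp₂ᵢ = 0.0188 + 0.0004 + 0.0074 + 0.0118 = 0.0384
Σp_1ᵢ² = 0.94² + 0.02² + 0.02² + 0.02² = 0.8836 + 0.0004 + 0.0004 + 0.0004 = 0.8848
Σp_2ᵢ² = 0.02² + 0.02² + 0.37² + 0.59² = 0.0004 + 0.0004 + 0.1369 + 0.3481 = 0.4858
O = 0.0384 / √(0.8848 × 0.4858) = 0.0384 / 0.65562 = 0.0586
O = 0.0586 < 0.5 → No.

No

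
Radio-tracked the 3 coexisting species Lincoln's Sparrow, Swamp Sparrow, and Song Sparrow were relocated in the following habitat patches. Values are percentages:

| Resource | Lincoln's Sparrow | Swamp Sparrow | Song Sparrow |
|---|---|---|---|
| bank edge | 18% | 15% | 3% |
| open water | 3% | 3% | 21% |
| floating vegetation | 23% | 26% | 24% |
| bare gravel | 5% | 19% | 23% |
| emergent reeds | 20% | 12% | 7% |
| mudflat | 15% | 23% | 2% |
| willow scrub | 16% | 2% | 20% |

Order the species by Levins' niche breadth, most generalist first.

Lincoln's Sparrow > Swamp Sparrow > Song Sparrow

Convert percentages to proportions (divide by 100).
Σp_Lincᵢ² = 0.18² + 0.03² + 0.23² + 0.05² + 0.20² + 0.15² + 0.16² = 0.0324 + 0.0009 + 0.0529 + 0.0025 + 0.0400 + 0.0225 + 0.0256 = 0.1768
B_Linc = 1 / 0.1768 = 5.6561
Σp_Swamᵢ² = 0.15² + 0.03² + 0.26² + 0.19² + 0.12² + 0.23² + 0.02² = 0.0225 + 0.0009 + 0.0676 + 0.0361 + 0.0144 + 0.0529 + 0.0004 = 0.1948
B_Swam = 1 / 0.1948 = 5.1335
Σp_Songᵢ² = 0.03² + 0.21² + 0.24² + 0.23² + 0.07² + 0.02² + 0.20² = 0.0009 + 0.0441 + 0.0576 + 0.0529 + 0.0049 + 0.0004 + 0.0400 = 0.2008
B_Song = 1 / 0.2008 = 4.9801
Ranking by B (broadest → narrowest): Lincoln's Sparrow (5.66) > Swamp Sparrow (5.13) > Song Sparrow (4.98)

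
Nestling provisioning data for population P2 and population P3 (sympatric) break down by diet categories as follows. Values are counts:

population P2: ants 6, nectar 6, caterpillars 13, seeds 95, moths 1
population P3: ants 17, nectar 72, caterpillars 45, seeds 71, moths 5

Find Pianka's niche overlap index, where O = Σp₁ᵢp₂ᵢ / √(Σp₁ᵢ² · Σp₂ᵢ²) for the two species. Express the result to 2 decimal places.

0.73

Proportions for population P2 (n=121): 6/121=0.0496, 6/121=0.0496, 13/121=0.1074, 95/121=0.7851, 1/121=0.0083
Proportions for population P3 (n=210): 17/210=0.0810, 72/210=0.3429, 45/210=0.2143, 71/210=0.3381, 5/210=0.0238
Σ p₁ᵢp₂ᵢ = 0.004018 + 0.017008 + 0.023016 + 0.265442 + 0.000198 = 0.309682
Σp_1ᵢ² = 0.0496² + 0.0496² + 0.1074² + 0.7851² + 0.0083² = 0.002460 + 0.002460 + 0.011535 + 0.616382 + 0.000069 = 0.632906
Σp_2ᵢ² = 0.0810² + 0.3429² + 0.2143² + 0.3381² + 0.0238² = 0.006561 + 0.117580 + 0.045924 + 0.114312 + 0.000566 = 0.284943
O = 0.309682 / √(0.632906 × 0.284943) = 0.309682 / 0.4246671 = 0.7292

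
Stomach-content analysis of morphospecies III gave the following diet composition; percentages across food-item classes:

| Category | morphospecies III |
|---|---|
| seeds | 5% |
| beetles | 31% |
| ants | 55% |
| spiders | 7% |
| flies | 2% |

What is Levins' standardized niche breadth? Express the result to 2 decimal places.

0.37

Convert percentages to proportions (divide by 100).
Σpᵢ² = 0.05² + 0.31² + 0.55² + 0.07² + 0.02² = 0.0025 + 0.0961 + 0.3025 + 0.0049 + 0.0004 = 0.4064
B = 1 / 0.4064 = 2.4606
Bₛ = (B − 1)/(n − 1) = (2.4606 − 1)/(5 − 1) = 1.4606/4 = 0.3652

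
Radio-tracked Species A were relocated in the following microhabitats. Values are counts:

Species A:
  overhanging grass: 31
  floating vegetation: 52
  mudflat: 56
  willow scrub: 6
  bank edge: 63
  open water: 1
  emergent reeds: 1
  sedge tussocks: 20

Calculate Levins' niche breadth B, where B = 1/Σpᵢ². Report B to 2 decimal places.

Proportions for Species A (n=230): 31/230=0.1348, 52/230=0.2261, 56/230=0.2435, 6/230=0.0261, 63/230=0.2739, 1/230=0.0043, 1/230=0.0043, 20/230=0.0870
Σpᵢ² = 0.1348² + 0.2261² + 0.2435² + 0.0261² + 0.2739² + 0.0043² + 0.0043² + 0.0870² = 0.018171 + 0.051121 + 0.059292 + 0.000681 + 0.075021 + 0.000018 + 0.000018 + 0.007569 = 0.211891
B = 1 / 0.211891 = 4.7194

4.72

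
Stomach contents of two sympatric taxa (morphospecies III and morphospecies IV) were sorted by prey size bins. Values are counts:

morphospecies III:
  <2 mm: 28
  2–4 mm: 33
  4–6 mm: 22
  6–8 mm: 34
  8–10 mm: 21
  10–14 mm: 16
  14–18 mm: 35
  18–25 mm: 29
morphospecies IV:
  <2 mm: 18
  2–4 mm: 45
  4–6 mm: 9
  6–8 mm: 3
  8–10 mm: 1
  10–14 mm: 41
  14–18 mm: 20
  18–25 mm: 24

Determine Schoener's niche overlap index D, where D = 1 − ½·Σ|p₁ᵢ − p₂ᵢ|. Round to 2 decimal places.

Proportions for morphospecies III (n=218): 28/218=0.1284, 33/218=0.1514, 22/218=0.1009, 34/218=0.1560, 21/218=0.0963, 16/218=0.0734, 35/218=0.1606, 29/218=0.1330
Proportions for morphospecies IV (n=161): 18/161=0.1118, 45/161=0.2795, 9/161=0.0559, 3/161=0.0186, 1/161=0.0062, 41/161=0.2547, 20/161=0.1242, 24/161=0.1491
Σ|p₁ᵢ − p₂ᵢ| = 0.0166 + 0.1281 + 0.0450 + 0.1374 + 0.0901 + 0.1813 + 0.0364 + 0.0161 = 0.6510
D = 1 − ½ × 0.6510 = 1 − 0.32550 = 0.67450

0.67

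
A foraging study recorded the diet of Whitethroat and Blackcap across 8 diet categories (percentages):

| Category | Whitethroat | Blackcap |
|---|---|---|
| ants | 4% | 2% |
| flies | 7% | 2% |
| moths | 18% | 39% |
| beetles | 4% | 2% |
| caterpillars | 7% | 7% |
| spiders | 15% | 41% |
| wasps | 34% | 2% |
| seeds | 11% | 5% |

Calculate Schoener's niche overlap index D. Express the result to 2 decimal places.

0.53

Convert percentages to proportions (divide by 100).
Σ|p₁ᵢ − p₂ᵢ| = 0.02 + 0.05 + 0.21 + 0.02 + 0.00 + 0.26 + 0.32 + 0.06 = 0.94
D = 1 − ½ × 0.94 = 1 − 0.470 = 0.5300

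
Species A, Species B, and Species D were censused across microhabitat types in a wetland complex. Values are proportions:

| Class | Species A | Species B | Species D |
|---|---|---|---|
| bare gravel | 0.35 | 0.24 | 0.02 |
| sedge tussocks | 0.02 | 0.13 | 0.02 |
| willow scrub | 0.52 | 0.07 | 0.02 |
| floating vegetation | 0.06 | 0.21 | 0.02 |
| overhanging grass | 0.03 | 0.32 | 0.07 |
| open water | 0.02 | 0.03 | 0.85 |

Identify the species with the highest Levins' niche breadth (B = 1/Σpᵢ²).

Σp_Aᵢ² = 0.35² + 0.02² + 0.52² + 0.06² + 0.03² + 0.02² = 0.1225 + 0.0004 + 0.2704 + 0.0036 + 0.0009 + 0.0004 = 0.3982
B_A = 1 / 0.3982 = 2.5113
Σp_Bᵢ² = 0.24² + 0.13² + 0.07² + 0.21² + 0.32² + 0.03² = 0.0576 + 0.0169 + 0.0049 + 0.0441 + 0.1024 + 0.0009 = 0.2268
B_B = 1 / 0.2268 = 4.4092
Σp_Dᵢ² = 0.02² + 0.02² + 0.02² + 0.02² + 0.07² + 0.85² = 0.0004 + 0.0004 + 0.0004 + 0.0004 + 0.0049 + 0.7225 = 0.7290
B_D = 1 / 0.7290 = 1.3717
Highest B → broadest niche (most generalist): Species B (B = 4.41).

Species B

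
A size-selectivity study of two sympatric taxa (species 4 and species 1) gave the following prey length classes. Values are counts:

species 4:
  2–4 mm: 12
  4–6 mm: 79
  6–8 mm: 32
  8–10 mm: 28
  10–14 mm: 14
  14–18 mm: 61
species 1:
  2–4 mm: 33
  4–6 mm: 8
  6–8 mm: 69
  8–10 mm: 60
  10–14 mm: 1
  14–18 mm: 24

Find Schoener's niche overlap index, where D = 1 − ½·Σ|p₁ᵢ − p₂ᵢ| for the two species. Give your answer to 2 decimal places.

Proportions for species 4 (n=226): 12/226=0.0531, 79/226=0.3496, 32/226=0.1416, 28/226=0.1239, 14/226=0.0619, 61/226=0.2699
Proportions for species 1 (n=195): 33/195=0.1692, 8/195=0.0410, 69/195=0.3538, 60/195=0.3077, 1/195=0.0051, 24/195=0.1231
Σ|p₁ᵢ − p₂ᵢ| = 0.1161 + 0.3086 + 0.2122 + 0.1838 + 0.0568 + 0.1468 = 1.0243
D = 1 − ½ × 1.0243 = 1 − 0.51215 = 0.48785

0.49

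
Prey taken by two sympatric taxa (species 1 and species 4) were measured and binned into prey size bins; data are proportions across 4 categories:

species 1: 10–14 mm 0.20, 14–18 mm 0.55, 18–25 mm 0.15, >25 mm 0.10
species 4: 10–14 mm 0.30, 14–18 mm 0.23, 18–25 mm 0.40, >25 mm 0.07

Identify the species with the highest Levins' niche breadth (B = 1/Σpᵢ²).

species 4

Σp_1ᵢ² = 0.20² + 0.55² + 0.15² + 0.10² = 0.0400 + 0.3025 + 0.0225 + 0.0100 = 0.3750
B_1 = 1 / 0.3750 = 2.6667
Σp_4ᵢ² = 0.30² + 0.23² + 0.40² + 0.07² = 0.0900 + 0.0529 + 0.1600 + 0.0049 = 0.3078
B_4 = 1 / 0.3078 = 3.2489
Highest B → broadest niche (most generalist): species 4 (B = 3.25).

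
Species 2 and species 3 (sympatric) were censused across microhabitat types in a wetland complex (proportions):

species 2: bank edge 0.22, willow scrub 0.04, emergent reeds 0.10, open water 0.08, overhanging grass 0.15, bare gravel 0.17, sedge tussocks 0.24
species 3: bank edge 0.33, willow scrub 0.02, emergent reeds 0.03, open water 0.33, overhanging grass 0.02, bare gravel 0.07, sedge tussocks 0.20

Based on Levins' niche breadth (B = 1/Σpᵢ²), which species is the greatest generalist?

Σp_2ᵢ² = 0.22² + 0.04² + 0.10² + 0.08² + 0.15² + 0.17² + 0.24² = 0.0484 + 0.0016 + 0.0100 + 0.0064 + 0.0225 + 0.0289 + 0.0576 = 0.1754
B_2 = 1 / 0.1754 = 5.7013
Σp_3ᵢ² = 0.33² + 0.02² + 0.03² + 0.33² + 0.02² + 0.07² + 0.20² = 0.1089 + 0.0004 + 0.0009 + 0.1089 + 0.0004 + 0.0049 + 0.0400 = 0.2644
B_3 = 1 / 0.2644 = 3.7821
Highest B → broadest niche (most generalist): species 2 (B = 5.70).

species 2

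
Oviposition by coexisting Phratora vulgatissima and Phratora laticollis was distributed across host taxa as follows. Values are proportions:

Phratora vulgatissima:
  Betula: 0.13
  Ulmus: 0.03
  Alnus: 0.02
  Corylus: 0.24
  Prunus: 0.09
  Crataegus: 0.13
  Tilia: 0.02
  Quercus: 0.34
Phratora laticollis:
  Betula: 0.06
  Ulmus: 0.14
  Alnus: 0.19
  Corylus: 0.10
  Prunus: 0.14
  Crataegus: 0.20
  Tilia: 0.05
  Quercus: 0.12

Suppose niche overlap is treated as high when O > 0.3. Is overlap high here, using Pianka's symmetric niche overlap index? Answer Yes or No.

Σ p₁ᵢp₂ᵢ = 0.0078 + 0.0042 + 0.0038 + 0.0240 + 0.0126 + 0.0260 + 0.0010 + 0.0408 = 0.1202
Σp_1ᵢ² = 0.13² + 0.03² + 0.02² + 0.24² + 0.09² + 0.13² + 0.02² + 0.34² = 0.0169 + 0.0009 + 0.0004 + 0.0576 + 0.0081 + 0.0169 + 0.0004 + 0.1156 = 0.2168
Σp_2ᵢ² = 0.06² + 0.14² + 0.19² + 0.10² + 0.14² + 0.20² + 0.05² + 0.12² = 0.0036 + 0.0196 + 0.0361 + 0.0100 + 0.0196 + 0.0400 + 0.0025 + 0.0144 = 0.1458
O = 0.1202 / √(0.2168 × 0.1458) = 0.1202 / 0.17779 = 0.6761
O = 0.6761 > 0.3 → Yes.

Yes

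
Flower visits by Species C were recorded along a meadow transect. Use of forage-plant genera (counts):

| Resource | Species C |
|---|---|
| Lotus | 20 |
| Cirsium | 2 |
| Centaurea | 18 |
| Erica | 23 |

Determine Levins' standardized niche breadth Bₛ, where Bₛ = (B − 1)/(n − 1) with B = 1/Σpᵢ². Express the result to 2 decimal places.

0.72

Proportions for Species C (n=63): 20/63=0.3175, 2/63=0.0317, 18/63=0.2857, 23/63=0.3651
Σpᵢ² = 0.3175² + 0.0317² + 0.2857² + 0.3651² = 0.100806 + 0.001005 + 0.081624 + 0.133298 = 0.316733
B = 1 / 0.316733 = 3.1572
Bₛ = (B − 1)/(n − 1) = (3.1572 − 1)/(4 − 1) = 2.1572/3 = 0.7191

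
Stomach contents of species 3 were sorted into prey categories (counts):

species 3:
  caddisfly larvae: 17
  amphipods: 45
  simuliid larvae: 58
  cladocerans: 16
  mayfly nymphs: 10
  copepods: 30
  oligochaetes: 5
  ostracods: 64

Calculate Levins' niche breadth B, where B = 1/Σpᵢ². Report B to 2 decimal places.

5.43

Proportions for species 3 (n=245): 17/245=0.0694, 45/245=0.1837, 58/245=0.2367, 16/245=0.0653, 10/245=0.0408, 30/245=0.1224, 5/245=0.0204, 64/245=0.2612
Σpᵢ² = 0.0694² + 0.1837² + 0.2367² + 0.0653² + 0.0408² + 0.1224² + 0.0204² + 0.2612² = 0.004816 + 0.033746 + 0.056027 + 0.004264 + 0.001665 + 0.014982 + 0.000416 + 0.068225 = 0.184141
B = 1 / 0.184141 = 5.4306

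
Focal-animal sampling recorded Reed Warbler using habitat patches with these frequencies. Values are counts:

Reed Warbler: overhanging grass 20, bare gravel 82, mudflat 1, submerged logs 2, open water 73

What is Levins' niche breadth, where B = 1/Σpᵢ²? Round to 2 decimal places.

2.54

Proportions for Reed Warbler (n=178): 20/178=0.1124, 82/178=0.4607, 1/178=0.0056, 2/178=0.0112, 73/178=0.4101
Σpᵢ² = 0.1124² + 0.4607² + 0.0056² + 0.0112² + 0.4101² = 0.012634 + 0.212244 + 0.000031 + 0.000125 + 0.168182 = 0.393216
B = 1 / 0.393216 = 2.5431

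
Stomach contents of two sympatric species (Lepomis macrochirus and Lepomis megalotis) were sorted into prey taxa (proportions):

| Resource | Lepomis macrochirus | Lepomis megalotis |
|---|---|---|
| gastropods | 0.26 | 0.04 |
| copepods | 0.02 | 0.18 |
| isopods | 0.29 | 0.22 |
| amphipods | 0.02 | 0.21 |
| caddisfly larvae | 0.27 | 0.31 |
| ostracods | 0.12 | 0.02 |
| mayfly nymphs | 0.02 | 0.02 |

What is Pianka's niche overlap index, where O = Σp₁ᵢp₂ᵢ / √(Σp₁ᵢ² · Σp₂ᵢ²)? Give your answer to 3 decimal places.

0.727

Σ p₁ᵢp₂ᵢ = 0.0104 + 0.0036 + 0.0638 + 0.0042 + 0.0837 + 0.0024 + 0.0004 = 0.1685
Σp_1ᵢ² = 0.26² + 0.02² + 0.29² + 0.02² + 0.27² + 0.12² + 0.02² = 0.0676 + 0.0004 + 0.0841 + 0.0004 + 0.0729 + 0.0144 + 0.0004 = 0.2402
Σp_2ᵢ² = 0.04² + 0.18² + 0.22² + 0.21² + 0.31² + 0.02² + 0.02² = 0.0016 + 0.0324 + 0.0484 + 0.0441 + 0.0961 + 0.0004 + 0.0004 = 0.2234
O = 0.1685 / √(0.2402 × 0.2234) = 0.1685 / 0.231648 = 0.72740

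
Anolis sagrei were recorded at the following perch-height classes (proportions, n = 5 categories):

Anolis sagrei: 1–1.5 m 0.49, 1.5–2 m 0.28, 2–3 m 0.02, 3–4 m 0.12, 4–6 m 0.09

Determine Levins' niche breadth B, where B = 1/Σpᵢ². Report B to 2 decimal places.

2.93

Σpᵢ² = 0.49² + 0.28² + 0.02² + 0.12² + 0.09² = 0.2401 + 0.0784 + 0.0004 + 0.0144 + 0.0081 = 0.3414
B = 1 / 0.3414 = 2.9291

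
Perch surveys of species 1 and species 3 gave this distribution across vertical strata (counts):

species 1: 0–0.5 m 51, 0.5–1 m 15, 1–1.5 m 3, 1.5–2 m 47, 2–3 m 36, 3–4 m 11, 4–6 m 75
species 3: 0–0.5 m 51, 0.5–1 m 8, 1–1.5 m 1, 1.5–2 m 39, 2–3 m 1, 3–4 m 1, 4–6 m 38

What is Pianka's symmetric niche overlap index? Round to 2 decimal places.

Proportions for species 1 (n=238): 51/238=0.2143, 15/238=0.0630, 3/238=0.0126, 47/238=0.1975, 36/238=0.1513, 11/238=0.0462, 75/238=0.3151
Proportions for species 3 (n=139): 51/139=0.3669, 8/139=0.0576, 1/139=0.0072, 39/139=0.2806, 1/139=0.0072, 1/139=0.0072, 38/139=0.2734
Σ p₁ᵢp₂ᵢ = 0.078627 + 0.003629 + 0.000091 + 0.055419 + 0.001089 + 0.000333 + 0.086148 = 0.225336
Σp_1ᵢ² = 0.2143² + 0.0630² + 0.0126² + 0.1975² + 0.1513² + 0.0462² + 0.3151² = 0.045924 + 0.003969 + 0.000159 + 0.039006 + 0.022892 + 0.002134 + 0.099288 = 0.213372
Σp_2ᵢ² = 0.3669² + 0.0576² + 0.0072² + 0.2806² + 0.0072² + 0.0072² + 0.2734² = 0.134616 + 0.003318 + 0.000052 + 0.078736 + 0.000052 + 0.000052 + 0.074748 = 0.291574
O = 0.225336 / √(0.213372 × 0.291574) = 0.225336 / 0.2494268 = 0.9034

0.90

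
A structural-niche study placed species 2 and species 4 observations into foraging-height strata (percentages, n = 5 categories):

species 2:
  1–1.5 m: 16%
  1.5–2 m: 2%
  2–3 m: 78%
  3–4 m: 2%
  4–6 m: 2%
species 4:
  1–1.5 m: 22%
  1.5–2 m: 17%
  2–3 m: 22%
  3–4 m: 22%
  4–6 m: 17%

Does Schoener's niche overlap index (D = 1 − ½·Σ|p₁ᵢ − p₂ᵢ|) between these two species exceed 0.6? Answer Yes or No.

No

Convert percentages to proportions (divide by 100).
Σ|p₁ᵢ − p₂ᵢ| = 0.06 + 0.15 + 0.56 + 0.20 + 0.15 = 1.12
D = 1 − ½ × 1.12 = 1 − 0.560 = 0.4400
D = 0.4400 < 0.6 → No.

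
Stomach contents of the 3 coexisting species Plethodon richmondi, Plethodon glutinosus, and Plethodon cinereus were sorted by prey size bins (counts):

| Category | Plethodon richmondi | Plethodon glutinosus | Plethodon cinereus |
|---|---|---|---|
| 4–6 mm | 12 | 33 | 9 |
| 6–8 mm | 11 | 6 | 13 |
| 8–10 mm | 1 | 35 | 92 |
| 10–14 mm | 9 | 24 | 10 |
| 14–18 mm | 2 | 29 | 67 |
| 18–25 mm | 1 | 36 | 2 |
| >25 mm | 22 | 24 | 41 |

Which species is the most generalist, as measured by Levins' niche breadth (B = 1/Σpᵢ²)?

Plethodon glutinosus

Proportions for Plethodon richmondi (n=58): 12/58=0.2069, 11/58=0.1897, 1/58=0.0172, 9/58=0.1552, 2/58=0.0345, 1/58=0.0172, 22/58=0.3793
Proportions for Plethodon glutinosus (n=187): 33/187=0.1765, 6/187=0.0321, 35/187=0.1872, 24/187=0.1283, 29/187=0.1551, 36/187=0.1925, 24/187=0.1283
Proportions for Plethodon cinereus (n=234): 9/234=0.0385, 13/234=0.0556, 92/234=0.3932, 10/234=0.0427, 67/234=0.2863, 2/234=0.0085, 41/234=0.1752
Σp_richᵢ² = 0.2069² + 0.1897² + 0.0172² + 0.1552² + 0.0345² + 0.0172² + 0.3793² = 0.042808 + 0.035986 + 0.000296 + 0.024087 + 0.001190 + 0.000296 + 0.143868 = 0.248531
B_rich = 1 / 0.248531 = 4.0236
Σp_glutᵢ² = 0.1765² + 0.0321² + 0.1872² + 0.1283² + 0.1551² + 0.1925² + 0.1283² = 0.031152 + 0.001030 + 0.035044 + 0.016461 + 0.024056 + 0.037056 + 0.016461 = 0.161260
B_glut = 1 / 0.161260 = 6.2012
Σp_cineᵢ² = 0.0385² + 0.0556² + 0.3932² + 0.0427² + 0.2863² + 0.0085² + 0.1752² = 0.001482 + 0.003091 + 0.154606 + 0.001823 + 0.081968 + 0.000072 + 0.030695 = 0.273737
B_cine = 1 / 0.273737 = 3.6531
Highest B → broadest niche (most generalist): Plethodon glutinosus (B = 6.20).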